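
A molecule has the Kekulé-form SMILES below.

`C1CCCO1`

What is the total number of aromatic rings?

0

The SMILES encodes a five-membered saturated ring of four carbons and one oxygen.
The 5-membered ring with one oxygen has only sp³ atoms, so it is not fully conjugated — not aromatic (tetrahydrofuran).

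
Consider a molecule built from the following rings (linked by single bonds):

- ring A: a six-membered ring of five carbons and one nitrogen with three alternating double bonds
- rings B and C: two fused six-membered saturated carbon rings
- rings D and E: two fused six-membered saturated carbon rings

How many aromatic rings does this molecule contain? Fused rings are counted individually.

Ring A has a continuous p-orbital overlap around the ring; 3 ring double bonds give 6 π electrons. 6 = 4(1)+2, so ring A is aromatic (pyridine).
Ring B has only sp³ atoms, so it is not fully conjugated — not aromatic (cyclohexane ring).
Ring C has only sp³ atoms, so it is not fully conjugated — not aromatic (cyclohexane ring).
Ring D has only sp³ atoms, so it is not fully conjugated — not aromatic (cyclohexane ring).
Ring E has only sp³ atoms, so it is not fully conjugated — not aromatic (cyclohexane ring).
Aromatic: A. Total: 1.

1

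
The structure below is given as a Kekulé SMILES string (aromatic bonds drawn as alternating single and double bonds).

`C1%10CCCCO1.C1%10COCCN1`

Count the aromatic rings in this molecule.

The SMILES encodes a six-membered saturated ring of five carbons and one oxygen; a six-membered saturated ring with an oxygen and an N–H nitrogen at positions 1 and 4.
The 6-membered ring with one oxygen has only sp³ atoms, so it is not fully conjugated — not aromatic (tetrahydropyran).
The 6-membered ring with one oxygen and one N–H (1,4) has only sp³ atoms, so it is not fully conjugated — not aromatic (morpholine).
None of the rings are aromatic. Total: 0.

0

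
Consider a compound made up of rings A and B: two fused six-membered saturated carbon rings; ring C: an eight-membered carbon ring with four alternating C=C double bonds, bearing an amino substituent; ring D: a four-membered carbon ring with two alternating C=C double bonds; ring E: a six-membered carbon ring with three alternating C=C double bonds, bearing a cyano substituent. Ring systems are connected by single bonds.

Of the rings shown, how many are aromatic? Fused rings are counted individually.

Ring A has only sp³ atoms, so it is not fully conjugated — not aromatic (cyclohexane ring).
Ring B has only sp³ atoms, so it is not fully conjugated — not aromatic (cyclohexane ring).
Ring C has only sp² ring atoms; a planar conformation would have a fully conjugated π system of 8 electrons. But 8 = 4(2), which is 4n not 4n+2, so ring C is not aromatic (cyclooctatetraene) — cyclooctatetraene distorts into a non-planar tub to avoid antiaromaticity.
Ring D has only sp² ring atoms; a planar conformation would have a fully conjugated π system of 4 electrons. But 4 = 4(1), which is 4n not 4n+2, so ring D is not aromatic (cyclobutadiene) — cyclobutadiene is antiaromatic and distorts to a rectangle.
Ring E is planar and fully conjugated; 3 ring double bonds give 6 π electrons. That satisfies 4n+2 with n=1, so ring E is aromatic (benzene).
Aromatic: E. Total: 1.

1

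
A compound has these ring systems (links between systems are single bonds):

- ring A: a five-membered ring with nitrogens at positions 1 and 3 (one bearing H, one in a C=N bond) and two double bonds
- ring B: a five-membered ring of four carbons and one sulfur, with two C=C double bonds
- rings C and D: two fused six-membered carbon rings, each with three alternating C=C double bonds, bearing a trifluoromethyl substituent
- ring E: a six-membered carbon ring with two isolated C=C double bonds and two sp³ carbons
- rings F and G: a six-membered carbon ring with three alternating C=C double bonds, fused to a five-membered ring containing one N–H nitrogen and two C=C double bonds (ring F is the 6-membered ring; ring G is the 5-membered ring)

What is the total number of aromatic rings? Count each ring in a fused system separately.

6

Ring A is planar and fully conjugated; 2 ring double bonds (4 π electrons) plus a heteroatom lone pair (2) give 6 π electrons. 6 = 4(1)+2, so ring A is aromatic (imidazole).
Ring B is planar and fully conjugated; 2 ring double bonds (4 π electrons) plus a heteroatom lone pair (2) give 6 π electrons. 6 = 4(1)+2, so ring B is aromatic (thiophene).
Rings C and D form a fused bicyclic system with 10 sp² atoms and 10 π electrons from ring double bonds. 10 = 4(2)+2, so the system is aromatic and both rings count as aromatic (naphthalene).
Ring E has two sp³ carbons, so it is not fully conjugated — not aromatic (1,4-cyclohexadiene).
Rings F and G form a fused bicyclic system (with one N–H) with 9 sp² atoms and 10 π electrons from ring double bonds plus a heteroatom lone pair. 10 = 4(2)+2, so the system is aromatic and both rings count as aromatic (indole).
Aromatic: A, B, C, D, F, G. Total: 6.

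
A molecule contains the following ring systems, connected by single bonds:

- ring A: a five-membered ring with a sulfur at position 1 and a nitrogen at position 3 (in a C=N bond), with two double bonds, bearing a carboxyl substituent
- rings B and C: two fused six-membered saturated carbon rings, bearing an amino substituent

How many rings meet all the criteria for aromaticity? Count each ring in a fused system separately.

Ring A is planar and fully conjugated; 2 ring double bonds (4 π electrons) plus a heteroatom lone pair (2) give 6 π electrons. Since 6 = 4n+2 (n=1), ring A is aromatic (thiazole).
Ring B has only sp³ atoms, so it is not fully conjugated — not aromatic (cyclohexane ring).
Ring C has only sp³ atoms, so it is not fully conjugated — not aromatic (cyclohexane ring).
Aromatic: A. Total: 1.

1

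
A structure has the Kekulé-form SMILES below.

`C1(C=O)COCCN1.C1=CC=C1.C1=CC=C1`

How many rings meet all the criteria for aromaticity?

The SMILES encodes a six-membered saturated ring with an oxygen and an N–H nitrogen at positions 1 and 4; a four-membered carbon ring with two alternating C=C double bonds; a four-membered carbon ring with two alternating C=C double bonds.
The 6-membered ring with one oxygen and one N–H (1,4) has only sp³ atoms, so it is not fully conjugated — not aromatic (morpholine).
The 4-membered ring has only sp² ring atoms; a planar conformation would have a fully conjugated π system of 4 electrons. But 4 = 4(1), which is 4n not 4n+2, so it is not aromatic (cyclobutadiene) — cyclobutadiene is antiaromatic and distorts to a rectangle.
The second 4-membered ring has only sp² ring atoms; a planar conformation would have a fully conjugated π system of 4 electrons. But 4 = 4(1), which is 4n not 4n+2, so it is not aromatic (cyclobutadiene) — cyclobutadiene is antiaromatic and distorts to a rectangle.
None of the rings are aromatic. Total: 0.

0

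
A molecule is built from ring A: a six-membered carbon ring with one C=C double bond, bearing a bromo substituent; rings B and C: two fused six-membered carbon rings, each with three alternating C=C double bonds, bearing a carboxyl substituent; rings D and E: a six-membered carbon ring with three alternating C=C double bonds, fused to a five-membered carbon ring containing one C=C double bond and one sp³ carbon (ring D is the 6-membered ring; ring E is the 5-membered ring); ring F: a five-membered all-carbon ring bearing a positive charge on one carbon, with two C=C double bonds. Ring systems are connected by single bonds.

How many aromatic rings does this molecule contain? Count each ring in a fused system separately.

3

Ring A has four sp³ carbons, so it is not fully conjugated — not aromatic (cyclohexene).
Rings B and C form a fused bicyclic system with 10 sp² atoms and 10 π electrons from ring double bonds. 10 = 4(2)+2, so the system is aromatic and both rings count as aromatic (naphthalene).
Ring D has a continuous p-orbital overlap around the ring; 3 ring double bonds give 6 π electrons. 6 = 4(1)+2, so ring D is aromatic (benzene ring).
Ring E has one sp³ carbon, so it is not fully conjugated — not aromatic (cyclopentene ring).
Ring F has only sp² ring atoms; a planar conformation would have a fully conjugated π system of 4 electrons. But 4 = 4(1), which is 4n not 4n+2, so ring F is not aromatic (cyclopentadienyl cation).
Aromatic: B, C, D. Total: 3.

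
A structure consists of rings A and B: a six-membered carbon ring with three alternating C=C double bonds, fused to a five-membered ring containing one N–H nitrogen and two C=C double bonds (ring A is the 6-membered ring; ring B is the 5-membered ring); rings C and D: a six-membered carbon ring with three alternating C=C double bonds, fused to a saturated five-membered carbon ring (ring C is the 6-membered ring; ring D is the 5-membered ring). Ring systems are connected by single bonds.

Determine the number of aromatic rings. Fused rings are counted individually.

3

Rings A and B form a fused bicyclic system (with one N–H) with 9 sp² atoms and 10 π electrons from ring double bonds plus a heteroatom lone pair. 10 = 4(2)+2, so the system is aromatic and both rings count as aromatic (indole).
Ring C is planar and fully conjugated; 3 ring double bonds give 6 π electrons. Since 6 = 4n+2 (n=1), ring C is aromatic (benzene ring).
Ring D has three sp³ carbons, so it is not fully conjugated — not aromatic (cyclopentane ring).
Aromatic: A, B, C. Total: 3.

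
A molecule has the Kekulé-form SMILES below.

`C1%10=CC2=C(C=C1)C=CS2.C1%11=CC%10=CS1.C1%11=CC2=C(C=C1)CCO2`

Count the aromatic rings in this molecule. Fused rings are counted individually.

The SMILES encodes a six-membered carbon ring with three alternating C=C double bonds, fused to a five-membered ring containing one sulfur and two C=C double bonds; a five-membered ring of four carbons and one sulfur, with two C=C double bonds; a six-membered carbon ring with three alternating C=C double bonds, fused to a five-membered ring containing one oxygen and two sp³ carbons.
The fused 6/5-membered bicyclic (with one sulfur) is a single π system with 9 sp² atoms and 10 π electrons from ring double bonds plus a heteroatom lone pair. 10 = 4(2)+2, so the system is aromatic and both rings count as aromatic (benzothiophene).
The 5-membered ring with one sulfur is planar and fully conjugated; 2 ring double bonds (4 π electrons) plus a heteroatom lone pair (2) give 6 π electrons. Since 6 = 4n+2 (n=1), it is aromatic (thiophene).
The 6-membered ring is planar and fully conjugated; 3 ring double bonds give 6 π electrons. 6 = 4(1)+2, so it is aromatic (benzene ring).
The 5-membered ring with one oxygen has two sp³ carbons, so it is not fully conjugated — not aromatic (oxolane ring).
4 of the 5 rings are aromatic. Total: 4.

4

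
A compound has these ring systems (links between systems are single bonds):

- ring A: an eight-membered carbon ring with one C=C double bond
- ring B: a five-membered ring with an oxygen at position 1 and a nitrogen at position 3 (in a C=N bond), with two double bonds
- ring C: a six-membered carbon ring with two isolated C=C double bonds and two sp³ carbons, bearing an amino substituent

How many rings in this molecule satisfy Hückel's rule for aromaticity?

1

Ring A has six sp³ carbons, so it is not fully conjugated — not aromatic (cyclooctene).
Ring B has a continuous p-orbital overlap around the ring; 2 ring double bonds (4 π electrons) plus a heteroatom lone pair (2) give 6 π electrons. That satisfies 4n+2 with n=1, so ring B is aromatic (oxazole).
Ring C has two sp³ carbons, so it is not fully conjugated — not aromatic (1,4-cyclohexadiene).
Aromatic: B. Total: 1.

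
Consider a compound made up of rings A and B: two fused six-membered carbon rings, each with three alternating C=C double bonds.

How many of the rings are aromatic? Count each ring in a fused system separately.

2

Rings A and B form a fused bicyclic system with 10 sp² atoms and 10 π electrons from ring double bonds. 10 = 4(2)+2, so the system is aromatic and both rings count as aromatic (naphthalene).
Aromatic: A, B. Total: 2.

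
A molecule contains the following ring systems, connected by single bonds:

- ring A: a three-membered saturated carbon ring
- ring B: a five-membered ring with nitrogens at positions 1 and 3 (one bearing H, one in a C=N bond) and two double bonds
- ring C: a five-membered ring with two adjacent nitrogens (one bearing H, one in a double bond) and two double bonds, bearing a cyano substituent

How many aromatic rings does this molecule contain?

2

Ring A has only sp³ atoms, so it is not fully conjugated — not aromatic (cyclopropane).
Ring B is fully conjugated (every ring atom contributes a p orbital); 2 ring double bonds (4 π electrons) plus a heteroatom lone pair (2) give 6 π electrons. Since 6 = 4n+2 (n=1), ring B is aromatic (imidazole).
Ring C is fully conjugated (every ring atom contributes a p orbital); 2 ring double bonds (4 π electrons) plus a heteroatom lone pair (2) give 6 π electrons. That satisfies 4n+2 with n=1, so ring C is aromatic (pyrazole).
Aromatic: B, C. Total: 2.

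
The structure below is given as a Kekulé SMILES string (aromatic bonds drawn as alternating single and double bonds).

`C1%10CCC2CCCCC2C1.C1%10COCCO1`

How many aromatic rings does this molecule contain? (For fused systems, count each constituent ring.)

0

The SMILES encodes two fused six-membered saturated carbon rings; a six-membered saturated ring with oxygens at positions 1 and 4.
The 6-membered ring has only sp³ atoms, so it is not fully conjugated — not aromatic (cyclohexane ring).
The second 6-membered ring has only sp³ atoms, so it is not fully conjugated — not aromatic (cyclohexane ring).
The 6-membered ring with two oxygens (1,4) has only sp³ atoms, so it is not fully conjugated — not aromatic (1,4-dioxane).
None of the rings are aromatic. Total: 0.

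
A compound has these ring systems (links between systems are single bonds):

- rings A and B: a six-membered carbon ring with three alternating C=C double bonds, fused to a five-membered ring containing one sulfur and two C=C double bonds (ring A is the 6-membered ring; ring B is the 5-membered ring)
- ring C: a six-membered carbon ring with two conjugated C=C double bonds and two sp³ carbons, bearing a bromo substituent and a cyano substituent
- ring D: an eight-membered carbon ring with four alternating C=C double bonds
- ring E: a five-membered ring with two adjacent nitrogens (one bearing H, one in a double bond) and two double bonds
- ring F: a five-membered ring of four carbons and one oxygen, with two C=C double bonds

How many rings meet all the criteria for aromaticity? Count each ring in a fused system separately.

Rings A and B form a fused bicyclic system (with one sulfur) with 9 sp² atoms and 10 π electrons from ring double bonds plus a heteroatom lone pair. 10 = 4(2)+2, so the system is aromatic and both rings count as aromatic (benzothiophene).
Ring C has two sp³ carbons, so it is not fully conjugated — not aromatic (1,3-cyclohexadiene).
Ring D has only sp² ring atoms; a planar conformation would have a fully conjugated π system of 8 electrons. But 8 = 4(2), which is 4n not 4n+2, so ring D is not aromatic (cyclooctatetraene) — cyclooctatetraene distorts into a non-planar tub to avoid antiaromaticity.
Ring E is planar and fully conjugated; 2 ring double bonds (4 π electrons) plus a heteroatom lone pair (2) give 6 π electrons. That satisfies 4n+2 with n=1, so ring E is aromatic (pyrazole).
Ring F has a continuous p-orbital overlap around the ring; 2 ring double bonds (4 π electrons) plus a heteroatom lone pair (2) give 6 π electrons. That satisfies 4n+2 with n=1, so ring F is aromatic (furan).
Aromatic: A, B, E, F. Total: 4.

4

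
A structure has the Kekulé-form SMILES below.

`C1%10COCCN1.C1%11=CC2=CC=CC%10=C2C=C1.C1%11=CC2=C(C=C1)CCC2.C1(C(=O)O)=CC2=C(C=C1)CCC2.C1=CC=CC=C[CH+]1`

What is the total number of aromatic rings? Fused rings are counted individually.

The SMILES encodes a six-membered saturated ring with an oxygen and an N–H nitrogen at positions 1 and 4; two fused six-membered carbon rings, each with three alternating C=C double bonds; a six-membered carbon ring with three alternating C=C double bonds, fused to a saturated five-membered carbon ring; a six-membered carbon ring with three alternating C=C double bonds, fused to a saturated five-membered carbon ring; a seven-membered all-carbon ring bearing a positive charge on one carbon, with three C=C double bonds.
The 6-membered ring with one oxygen and one N–H (1,4) has only sp³ atoms, so it is not fully conjugated — not aromatic (morpholine).
The fused 6/6-membered bicyclic is a single π system with 10 sp² atoms and 10 π electrons from ring double bonds. 10 = 4(2)+2, so the system is aromatic and both rings count as aromatic (naphthalene).
The 6-membered ring is planar and fully conjugated; 3 ring double bonds give 6 π electrons. Since 6 = 4n+2 (n=1), it is aromatic (benzene ring).
The 5-membered ring has three sp³ carbons, so it is not fully conjugated — not aromatic (cyclopentane ring).
The second 6-membered ring is planar and fully conjugated; 3 ring double bonds give 6 π electrons. 6 = 4(1)+2, so it is aromatic (benzene ring).
The second 5-membered ring has three sp³ carbons, so it is not fully conjugated — not aromatic (cyclopentane ring).
The 7-membered ring is fully conjugated (every ring atom contributes a p orbital); 3 ring double bonds (6 π electrons) plus the carbocation's empty p orbital (0, but keeps the ring conjugated) give 6 π electrons. 6 = 4(1)+2, so it is aromatic (tropylium cation).
5 of the 8 rings are aromatic. Total: 5.

5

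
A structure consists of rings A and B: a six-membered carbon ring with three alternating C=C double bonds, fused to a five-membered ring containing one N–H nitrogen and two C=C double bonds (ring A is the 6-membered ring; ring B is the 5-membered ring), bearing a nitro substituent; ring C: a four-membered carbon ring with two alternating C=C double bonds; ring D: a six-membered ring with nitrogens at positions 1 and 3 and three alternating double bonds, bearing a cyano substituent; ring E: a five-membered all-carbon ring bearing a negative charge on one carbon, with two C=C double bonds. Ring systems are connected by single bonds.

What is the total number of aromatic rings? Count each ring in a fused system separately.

4

Rings A and B form a fused bicyclic system (with one N–H) with 9 sp² atoms and 10 π electrons from ring double bonds plus a heteroatom lone pair. 10 = 4(2)+2, so the system is aromatic and both rings count as aromatic (indole).
Ring C has only sp² ring atoms; a planar conformation would have a fully conjugated π system of 4 electrons. But 4 = 4(1), which is 4n not 4n+2, so ring C is not aromatic (cyclobutadiene) — cyclobutadiene is antiaromatic and distorts to a rectangle.
Ring D is planar and fully conjugated; 3 ring double bonds give 6 π electrons. That satisfies 4n+2 with n=1, so ring D is aromatic (pyrimidine).
Ring E is fully conjugated (every ring atom contributes a p orbital); 2 ring double bonds (4 π electrons) plus the carbanion lone pair (2) give 6 π electrons. 6 = 4(1)+2, so ring E is aromatic (cyclopentadienyl anion).
Aromatic: A, B, D, E. Total: 4.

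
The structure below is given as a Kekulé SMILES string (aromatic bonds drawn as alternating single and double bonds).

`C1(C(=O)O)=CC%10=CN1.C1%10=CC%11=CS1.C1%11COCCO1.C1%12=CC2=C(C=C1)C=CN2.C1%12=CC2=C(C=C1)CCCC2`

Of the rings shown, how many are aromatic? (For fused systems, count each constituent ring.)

The SMILES encodes a five-membered ring of four carbons and one nitrogen bearing a hydrogen, with two C=C double bonds; a five-membered ring of four carbons and one sulfur, with two C=C double bonds; a six-membered saturated ring with oxygens at positions 1 and 4; a six-membered carbon ring with three alternating C=C double bonds, fused to a five-membered ring containing one N–H nitrogen and two C=C double bonds; a six-membered carbon ring with three alternating C=C double bonds, fused to a saturated six-membered carbon ring.
The 5-membered ring with one N–H has a continuous p-orbital overlap around the ring; 2 ring double bonds (4 π electrons) plus a heteroatom lone pair (2) give 6 π electrons. 6 = 4(1)+2, so it is aromatic (pyrrole).
The 5-membered ring with one sulfur is planar and fully conjugated; 2 ring double bonds (4 π electrons) plus a heteroatom lone pair (2) give 6 π electrons. 6 = 4(1)+2, so it is aromatic (thiophene).
The 6-membered ring with two oxygens (1,4) has only sp³ atoms, so it is not fully conjugated — not aromatic (1,4-dioxane).
The fused 6/5-membered bicyclic (with one N–H) is a single π system with 9 sp² atoms and 10 π electrons from ring double bonds plus a heteroatom lone pair. 10 = 4(2)+2, so the system is aromatic and both rings count as aromatic (indole).
The 6-membered ring has a continuous p-orbital overlap around the ring; 3 ring double bonds give 6 π electrons. 6 = 4(1)+2, so it is aromatic (benzene ring).
The second 6-membered ring has four sp³ carbons, so it is not fully conjugated — not aromatic (cyclohexane ring).
5 of the 7 rings are aromatic. Total: 5.

5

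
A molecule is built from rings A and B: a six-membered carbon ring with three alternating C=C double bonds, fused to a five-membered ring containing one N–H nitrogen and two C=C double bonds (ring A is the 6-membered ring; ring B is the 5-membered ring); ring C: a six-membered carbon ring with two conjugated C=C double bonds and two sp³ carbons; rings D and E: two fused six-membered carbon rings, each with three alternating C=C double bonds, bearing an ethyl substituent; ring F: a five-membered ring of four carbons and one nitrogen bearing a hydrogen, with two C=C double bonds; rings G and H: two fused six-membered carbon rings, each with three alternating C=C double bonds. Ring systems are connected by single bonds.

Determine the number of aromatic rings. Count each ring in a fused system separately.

Rings A and B form a fused bicyclic system (with one N–H) with 9 sp² atoms and 10 π electrons from ring double bonds plus a heteroatom lone pair. 10 = 4(2)+2, so the system is aromatic and both rings count as aromatic (indole).
Ring C has two sp³ carbons, so it is not fully conjugated — not aromatic (1,3-cyclohexadiene).
Rings D and E form a fused bicyclic system with 10 sp² atoms and 10 π electrons from ring double bonds. 10 = 4(2)+2, so the system is aromatic and both rings count as aromatic (naphthalene).
Ring F has a continuous p-orbital overlap around the ring; 2 ring double bonds (4 π electrons) plus a heteroatom lone pair (2) give 6 π electrons. Since 6 = 4n+2 (n=1), ring F is aromatic (pyrrole).
Rings G and H form a fused bicyclic system with 10 sp² atoms and 10 π electrons from ring double bonds. 10 = 4(2)+2, so the system is aromatic and both rings count as aromatic (naphthalene).
Aromatic: A, B, D, E, F, G, H. Total: 7.

7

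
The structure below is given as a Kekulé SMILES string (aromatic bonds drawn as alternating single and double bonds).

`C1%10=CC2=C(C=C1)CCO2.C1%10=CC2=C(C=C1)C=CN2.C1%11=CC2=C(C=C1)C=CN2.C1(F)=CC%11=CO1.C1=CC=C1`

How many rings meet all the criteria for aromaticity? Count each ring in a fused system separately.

The SMILES encodes a six-membered carbon ring with three alternating C=C double bonds, fused to a five-membered ring containing one oxygen and two sp³ carbons; a six-membered carbon ring with three alternating C=C double bonds, fused to a five-membered ring containing one N–H nitrogen and two C=C double bonds; a six-membered carbon ring with three alternating C=C double bonds, fused to a five-membered ring containing one N–H nitrogen and two C=C double bonds; a five-membered ring of four carbons and one oxygen, with two C=C double bonds; a four-membered carbon ring with two alternating C=C double bonds.
The 6-membered ring is fully conjugated (every ring atom contributes a p orbital); 3 ring double bonds give 6 π electrons. That satisfies 4n+2 with n=1, so it is aromatic (benzene ring).
The 5-membered ring with one oxygen has two sp³ carbons, so it is not fully conjugated — not aromatic (oxolane ring).
The fused 6/5-membered bicyclic (with one N–H) is a single π system with 9 sp² atoms and 10 π electrons from ring double bonds plus a heteroatom lone pair. 10 = 4(2)+2, so the system is aromatic and both rings count as aromatic (indole).
The fused 6/5-membered bicyclic (with one N–H) is a single π system with 9 sp² atoms and 10 π electrons from ring double bonds plus a heteroatom lone pair. 10 = 4(2)+2, so the system is aromatic and both rings count as aromatic (indole).
The second 5-membered ring with one oxygen is planar and fully conjugated; 2 ring double bonds (4 π electrons) plus a heteroatom lone pair (2) give 6 π electrons. 6 = 4(1)+2, so it is aromatic (furan).
The 4-membered ring has only sp² ring atoms; a planar conformation would have a fully conjugated π system of 4 electrons. But 4 = 4(1), which is 4n not 4n+2, so it is not aromatic (cyclobutadiene) — cyclobutadiene is antiaromatic and distorts to a rectangle.
6 of the 8 rings are aromatic. Total: 6.

6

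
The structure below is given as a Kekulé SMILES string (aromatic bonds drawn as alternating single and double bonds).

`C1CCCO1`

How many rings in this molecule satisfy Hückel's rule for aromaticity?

The SMILES encodes a five-membered saturated ring of four carbons and one oxygen.
The 5-membered ring with one oxygen has only sp³ atoms, so it is not fully conjugated — not aromatic (tetrahydrofuran).

0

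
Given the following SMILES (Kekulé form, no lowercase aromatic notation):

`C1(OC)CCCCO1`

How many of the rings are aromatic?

0

The SMILES encodes a six-membered saturated ring of five carbons and one oxygen.
The 6-membered ring with one oxygen has only sp³ atoms, so it is not fully conjugated — not aromatic (tetrahydropyran).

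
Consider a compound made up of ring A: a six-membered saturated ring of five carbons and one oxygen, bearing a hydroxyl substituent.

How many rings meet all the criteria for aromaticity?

0

Ring A has only sp³ atoms, so it is not fully conjugated — not aromatic (tetrahydropyran).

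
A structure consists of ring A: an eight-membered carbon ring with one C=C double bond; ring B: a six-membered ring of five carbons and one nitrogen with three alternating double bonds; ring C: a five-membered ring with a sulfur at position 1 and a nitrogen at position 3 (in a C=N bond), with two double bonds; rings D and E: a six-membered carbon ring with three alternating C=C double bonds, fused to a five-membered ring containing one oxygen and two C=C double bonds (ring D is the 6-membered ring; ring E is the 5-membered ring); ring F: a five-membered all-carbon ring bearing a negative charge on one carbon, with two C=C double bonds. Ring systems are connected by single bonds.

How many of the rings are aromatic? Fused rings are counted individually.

5

Ring A has six sp³ carbons, so it is not fully conjugated — not aromatic (cyclooctene).
Ring B has a continuous p-orbital overlap around the ring; 3 ring double bonds give 6 π electrons. 6 = 4(1)+2, so ring B is aromatic (pyridine).
Ring C is planar and fully conjugated; 2 ring double bonds (4 π electrons) plus a heteroatom lone pair (2) give 6 π electrons. Since 6 = 4n+2 (n=1), ring C is aromatic (thiazole).
Rings D and E form a fused bicyclic system (with one oxygen) with 9 sp² atoms and 10 π electrons from ring double bonds plus a heteroatom lone pair. 10 = 4(2)+2, so the system is aromatic and both rings count as aromatic (benzofuran).
Ring F has a continuous p-orbital overlap around the ring; 2 ring double bonds (4 π electrons) plus the carbanion lone pair (2) give 6 π electrons. That satisfies 4n+2 with n=1, so ring F is aromatic (cyclopentadienyl anion).
Aromatic: B, C, D, E, F. Total: 5.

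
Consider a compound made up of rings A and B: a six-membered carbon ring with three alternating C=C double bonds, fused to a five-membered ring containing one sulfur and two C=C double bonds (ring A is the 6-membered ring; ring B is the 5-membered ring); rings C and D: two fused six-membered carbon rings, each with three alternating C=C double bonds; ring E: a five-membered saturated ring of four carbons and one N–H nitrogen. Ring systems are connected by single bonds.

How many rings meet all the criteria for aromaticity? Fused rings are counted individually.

4

Rings A and B form a fused bicyclic system (with one sulfur) with 9 sp² atoms and 10 π electrons from ring double bonds plus a heteroatom lone pair. 10 = 4(2)+2, so the system is aromatic and both rings count as aromatic (benzothiophene).
Rings C and D form a fused bicyclic system with 10 sp² atoms and 10 π electrons from ring double bonds. 10 = 4(2)+2, so the system is aromatic and both rings count as aromatic (naphthalene).
Ring E has only sp³ atoms, so it is not fully conjugated — not aromatic (pyrrolidine).
Aromatic: A, B, C, D. Total: 4.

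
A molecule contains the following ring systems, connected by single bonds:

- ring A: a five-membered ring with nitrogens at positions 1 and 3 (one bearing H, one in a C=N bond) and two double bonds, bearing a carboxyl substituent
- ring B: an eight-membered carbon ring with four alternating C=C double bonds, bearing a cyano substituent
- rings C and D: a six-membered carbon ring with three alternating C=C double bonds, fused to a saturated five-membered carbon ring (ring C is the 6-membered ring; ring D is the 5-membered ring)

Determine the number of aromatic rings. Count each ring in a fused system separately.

Ring A is fully conjugated (every ring atom contributes a p orbital); 2 ring double bonds (4 π electrons) plus a heteroatom lone pair (2) give 6 π electrons. Since 6 = 4n+2 (n=1), ring A is aromatic (imidazole).
Ring B has only sp² ring atoms; a planar conformation would have a fully conjugated π system of 8 electrons. But 8 = 4(2), which is 4n not 4n+2, so ring B is not aromatic (cyclooctatetraene) — cyclooctatetraene distorts into a non-planar tub to avoid antiaromaticity.
Ring C is planar and fully conjugated; 3 ring double bonds give 6 π electrons. That satisfies 4n+2 with n=1, so ring C is aromatic (benzene ring).
Ring D has three sp³ carbons, so it is not fully conjugated — not aromatic (cyclopentane ring).
Aromatic: A, C. Total: 2.

2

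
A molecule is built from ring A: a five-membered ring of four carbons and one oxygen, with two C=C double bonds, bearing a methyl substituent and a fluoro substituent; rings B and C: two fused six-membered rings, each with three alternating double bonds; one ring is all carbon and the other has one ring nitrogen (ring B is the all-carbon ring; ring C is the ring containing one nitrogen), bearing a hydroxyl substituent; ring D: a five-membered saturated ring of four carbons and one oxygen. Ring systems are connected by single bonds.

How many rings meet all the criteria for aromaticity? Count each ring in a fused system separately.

Ring A is planar and fully conjugated; 2 ring double bonds (4 π electrons) plus a heteroatom lone pair (2) give 6 π electrons. Since 6 = 4n+2 (n=1), ring A is aromatic (furan).
Rings B and C form a fused bicyclic system (with one nitrogen) with 10 sp² atoms and 10 π electrons from ring double bonds. 10 = 4(2)+2, so the system is aromatic and both rings count as aromatic (quinoline).
Ring D has only sp³ atoms, so it is not fully conjugated — not aromatic (tetrahydrofuran).
Aromatic: A, B, C. Total: 3.

3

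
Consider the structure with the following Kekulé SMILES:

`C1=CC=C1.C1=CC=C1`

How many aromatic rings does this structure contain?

0

The SMILES encodes a four-membered carbon ring with two alternating C=C double bonds; a four-membered carbon ring with two alternating C=C double bonds.
The 4-membered ring has only sp² ring atoms; a planar conformation would have a fully conjugated π system of 4 electrons. But 4 = 4(1), which is 4n not 4n+2, so it is not aromatic (cyclobutadiene) — cyclobutadiene is antiaromatic and distorts to a rectangle.
The second 4-membered ring has only sp² ring atoms; a planar conformation would have a fully conjugated π system of 4 electrons. But 4 = 4(1), which is 4n not 4n+2, so it is not aromatic (cyclobutadiene) — cyclobutadiene is antiaromatic and distorts to a rectangle.
None of the rings are aromatic. Total: 0.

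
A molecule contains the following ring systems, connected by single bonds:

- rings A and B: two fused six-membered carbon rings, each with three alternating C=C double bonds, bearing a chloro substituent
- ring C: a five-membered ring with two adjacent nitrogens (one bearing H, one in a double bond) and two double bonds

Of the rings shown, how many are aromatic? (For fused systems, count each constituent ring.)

Rings A and B form a fused bicyclic system with 10 sp² atoms and 10 π electrons from ring double bonds. 10 = 4(2)+2, so the system is aromatic and both rings count as aromatic (naphthalene).
Ring C is fully conjugated (every ring atom contributes a p orbital); 2 ring double bonds (4 π electrons) plus a heteroatom lone pair (2) give 6 π electrons. Since 6 = 4n+2 (n=1), ring C is aromatic (pyrazole).
Aromatic: A, B, C. Total: 3.

3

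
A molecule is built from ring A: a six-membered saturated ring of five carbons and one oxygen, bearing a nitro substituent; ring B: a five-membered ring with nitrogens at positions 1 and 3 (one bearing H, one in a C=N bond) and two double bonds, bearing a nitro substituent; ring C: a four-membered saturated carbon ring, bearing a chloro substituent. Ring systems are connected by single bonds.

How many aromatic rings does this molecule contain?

Ring A has only sp³ atoms, so it is not fully conjugated — not aromatic (tetrahydropyran).
Ring B is planar and fully conjugated; 2 ring double bonds (4 π electrons) plus a heteroatom lone pair (2) give 6 π electrons. That satisfies 4n+2 with n=1, so ring B is aromatic (imidazole).
Ring C has only sp³ atoms, so it is not fully conjugated — not aromatic (cyclobutane).
Aromatic: B. Total: 1.

1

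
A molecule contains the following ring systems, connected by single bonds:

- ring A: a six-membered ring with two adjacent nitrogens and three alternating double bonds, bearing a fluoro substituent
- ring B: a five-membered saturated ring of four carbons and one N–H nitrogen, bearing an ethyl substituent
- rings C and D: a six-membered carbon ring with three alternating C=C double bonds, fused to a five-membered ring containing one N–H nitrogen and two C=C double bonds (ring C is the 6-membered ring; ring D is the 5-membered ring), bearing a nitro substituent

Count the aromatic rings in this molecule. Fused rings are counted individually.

3

Ring A has a continuous p-orbital overlap around the ring; 3 ring double bonds give 6 π electrons. 6 = 4(1)+2, so ring A is aromatic (pyridazine).
Ring B has only sp³ atoms, so it is not fully conjugated — not aromatic (pyrrolidine).
Rings C and D form a fused bicyclic system (with one N–H) with 9 sp² atoms and 10 π electrons from ring double bonds plus a heteroatom lone pair. 10 = 4(2)+2, so the system is aromatic and both rings count as aromatic (indole).
Aromatic: A, C, D. Total: 3.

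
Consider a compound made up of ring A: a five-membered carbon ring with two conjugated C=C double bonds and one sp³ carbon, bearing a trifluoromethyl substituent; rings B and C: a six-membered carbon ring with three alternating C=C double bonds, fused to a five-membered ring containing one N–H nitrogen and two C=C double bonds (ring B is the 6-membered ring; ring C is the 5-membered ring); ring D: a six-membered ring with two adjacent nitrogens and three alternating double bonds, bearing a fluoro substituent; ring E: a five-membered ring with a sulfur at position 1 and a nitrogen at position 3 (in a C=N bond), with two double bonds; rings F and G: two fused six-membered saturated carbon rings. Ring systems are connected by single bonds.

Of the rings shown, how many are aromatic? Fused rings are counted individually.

4

Ring A has one sp³ carbon, so it is not fully conjugated — not aromatic (cyclopentadiene).
Rings B and C form a fused bicyclic system (with one N–H) with 9 sp² atoms and 10 π electrons from ring double bonds plus a heteroatom lone pair. 10 = 4(2)+2, so the system is aromatic and both rings count as aromatic (indole).
Ring D has a continuous p-orbital overlap around the ring; 3 ring double bonds give 6 π electrons. 6 = 4(1)+2, so ring D is aromatic (pyridazine).
Ring E is planar and fully conjugated; 2 ring double bonds (4 π electrons) plus a heteroatom lone pair (2) give 6 π electrons. 6 = 4(1)+2, so ring E is aromatic (thiazole).
Ring F has only sp³ atoms, so it is not fully conjugated — not aromatic (cyclohexane ring).
Ring G has only sp³ atoms, so it is not fully conjugated — not aromatic (cyclohexane ring).
Aromatic: B, C, D, E. Total: 4.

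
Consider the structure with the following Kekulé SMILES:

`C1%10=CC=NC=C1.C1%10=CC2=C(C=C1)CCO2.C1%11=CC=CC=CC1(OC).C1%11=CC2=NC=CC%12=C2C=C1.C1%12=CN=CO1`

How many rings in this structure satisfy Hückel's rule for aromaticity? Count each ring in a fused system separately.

The SMILES encodes a six-membered ring of five carbons and one nitrogen with three alternating double bonds; a six-membered carbon ring with three alternating C=C double bonds, fused to a five-membered ring containing one oxygen and two sp³ carbons; a seven-membered carbon ring with three C=C double bonds and one sp³ carbon; two fused six-membered rings, each with three alternating double bonds; one ring is all carbon and the other has one ring nitrogen; a five-membered ring with an oxygen at position 1 and a nitrogen at position 3 (in a C=N bond), with two double bonds.
The 6-membered ring with one nitrogen is fully conjugated (every ring atom contributes a p orbital); 3 ring double bonds give 6 π electrons. That satisfies 4n+2 with n=1, so it is aromatic (pyridine).
The 6-membered ring is fully conjugated (every ring atom contributes a p orbital); 3 ring double bonds give 6 π electrons. Since 6 = 4n+2 (n=1), it is aromatic (benzene ring).
The 5-membered ring with one oxygen has two sp³ carbons, so it is not fully conjugated — not aromatic (oxolane ring).
The 7-membered ring has one sp³ carbon, so it is not fully conjugated — not aromatic (cycloheptatriene).
The fused 6/6-membered bicyclic (with one nitrogen) is a single π system with 10 sp² atoms and 10 π electrons from ring double bonds. 10 = 4(2)+2, so the system is aromatic and both rings count as aromatic (quinoline).
The 5-membered ring with one oxygen and one =N– is fully conjugated (every ring atom contributes a p orbital); 2 ring double bonds (4 π electrons) plus a heteroatom lone pair (2) give 6 π electrons. That satisfies 4n+2 with n=1, so it is aromatic (oxazole).
5 of the 7 rings are aromatic. Total: 5.

5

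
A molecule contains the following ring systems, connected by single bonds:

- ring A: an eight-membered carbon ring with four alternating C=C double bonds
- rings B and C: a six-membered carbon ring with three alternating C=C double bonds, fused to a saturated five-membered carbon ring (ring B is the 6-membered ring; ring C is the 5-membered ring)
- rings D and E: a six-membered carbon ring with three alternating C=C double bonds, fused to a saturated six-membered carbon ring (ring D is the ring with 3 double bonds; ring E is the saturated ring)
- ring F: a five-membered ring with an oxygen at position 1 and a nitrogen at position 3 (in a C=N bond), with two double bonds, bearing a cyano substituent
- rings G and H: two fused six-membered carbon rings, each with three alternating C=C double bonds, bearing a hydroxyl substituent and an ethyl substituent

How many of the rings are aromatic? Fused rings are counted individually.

5

Ring A has only sp² ring atoms; a planar conformation would have a fully conjugated π system of 8 electrons. But 8 = 4(2), which is 4n not 4n+2, so ring A is not aromatic (cyclooctatetraene) — cyclooctatetraene distorts into a non-planar tub to avoid antiaromaticity.
Ring B is planar and fully conjugated; 3 ring double bonds give 6 π electrons. 6 = 4(1)+2, so ring B is aromatic (benzene ring).
Ring C has three sp³ carbons, so it is not fully conjugated — not aromatic (cyclopentane ring).
Ring D is planar and fully conjugated; 3 ring double bonds give 6 π electrons. 6 = 4(1)+2, so ring D is aromatic (benzene ring).
Ring E has four sp³ carbons, so it is not fully conjugated — not aromatic (cyclohexane ring).
Ring F is fully conjugated (every ring atom contributes a p orbital); 2 ring double bonds (4 π electrons) plus a heteroatom lone pair (2) give 6 π electrons. 6 = 4(1)+2, so ring F is aromatic (oxazole).
Rings G and H form a fused bicyclic system with 10 sp² atoms and 10 π electrons from ring double bonds. 10 = 4(2)+2, so the system is aromatic and both rings count as aromatic (naphthalene).
Aromatic: B, D, F, G, H. Total: 5.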